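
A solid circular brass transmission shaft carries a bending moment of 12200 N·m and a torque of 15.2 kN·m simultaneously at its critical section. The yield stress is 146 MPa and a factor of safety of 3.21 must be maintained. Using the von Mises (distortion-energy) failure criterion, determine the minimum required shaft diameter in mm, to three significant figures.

σ_allow = σ_y/n = 146/3.21 = 45.48 MPa.
For a solid shaft σ_b = 32M/(πd³) and τ = 16T/(πd³), so the von Mises stress is σ' = (16/πd³)·√(4M²+3T²).
√(4M²+3T²) = √(4×(1.220×10^7)² + 3×(1.520×10^7)²) = 3.590×10^7 N·mm.
d³ = 16×3.590×10^7/(π×45.48) = 4.019×10^6 mm³.
d = 159.0 mm.

d = 159 mm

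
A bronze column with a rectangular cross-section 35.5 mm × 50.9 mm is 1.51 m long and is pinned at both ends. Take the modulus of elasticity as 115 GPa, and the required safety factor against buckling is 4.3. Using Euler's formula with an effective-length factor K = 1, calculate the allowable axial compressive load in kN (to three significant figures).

P_allow = 22.0 kN

Buckling occurs about the weak axis: I_min = h·b³/12 = 50.9×35.5³/12 = 189800 mm⁴ (b = 35.5 mm is the smaller dimension).
Effective length L_e = KL = 1×1.51 m = 1510 mm.
Euler critical load P_cr = π²EI/L_e² = π²×115000×189800/1510² = 94460 N.
P_allow = P_cr/n = 94460/4.3 = 21970 N.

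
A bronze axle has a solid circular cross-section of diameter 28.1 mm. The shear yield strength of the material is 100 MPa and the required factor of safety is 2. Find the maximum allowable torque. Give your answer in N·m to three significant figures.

τ_allow = 100/2 = 50.00 MPa.
For a solid shaft T_allow = τ_allow·πd³/16; πd³/16 = π×28.1³/16 = 4357 mm³.
T_allow = 50.00×4357 = 217800 N·mm = 217.8 N·m.

T_allow = 218 N·m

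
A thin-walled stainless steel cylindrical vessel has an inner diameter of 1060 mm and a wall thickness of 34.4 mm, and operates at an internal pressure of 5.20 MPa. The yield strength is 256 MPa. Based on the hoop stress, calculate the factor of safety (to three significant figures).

n = 3.20

σ_h = pD/(2t) = 5.20×1060/(2×34.4) = 80.12 MPa.
n = 256/80.12 = 3.195.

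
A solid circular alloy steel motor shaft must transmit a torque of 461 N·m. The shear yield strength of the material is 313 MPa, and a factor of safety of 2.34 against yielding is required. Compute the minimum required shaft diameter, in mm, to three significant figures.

Allowable shear stress τ_allow = 313/2.34 = 133.8 MPa.
For a solid shaft τ = 16T/(πd³), so d³ = 16T/(π τ_allow) = 16×461000/(π×133.8) = 17550 mm³.
d = (17550)^(1/3) = 25.99 mm.

d = 26.0 mm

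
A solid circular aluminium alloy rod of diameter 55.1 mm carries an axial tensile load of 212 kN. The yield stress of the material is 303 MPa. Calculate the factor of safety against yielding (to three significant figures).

A = πd²/4 = 2384 mm².
σ = F/A = 212000/2384 = 88.91 MPa.
n = 303/88.91 = 3.408.

n = 3.41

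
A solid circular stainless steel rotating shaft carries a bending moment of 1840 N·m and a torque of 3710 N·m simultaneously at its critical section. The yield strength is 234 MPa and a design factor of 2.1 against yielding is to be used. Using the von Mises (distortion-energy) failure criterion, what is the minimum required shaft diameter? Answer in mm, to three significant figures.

σ_allow = σ_y/n = 234/2.1 = 111.4 MPa.
For a solid shaft σ_b = 32M/(πd³) and τ = 16T/(πd³), so the von Mises stress is σ' = (16/πd³)·√(4M²+3T²).
√(4M²+3T²) = √(4×(1.840×10^6)² + 3×(3.710×10^6)²) = 7.405×10^6 N·mm.
d³ = 16×7.405×10^6/(π×111.4) = 338500 mm³.
d = 69.69 mm.

d = 69.7 mm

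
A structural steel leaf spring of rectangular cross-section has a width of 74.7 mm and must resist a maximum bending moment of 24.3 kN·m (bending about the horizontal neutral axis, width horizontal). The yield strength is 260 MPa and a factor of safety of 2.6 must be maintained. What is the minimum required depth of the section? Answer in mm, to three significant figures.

h = 140 mm

σ_allow = 260/2.6 = 100.0 MPa.
For a rectangular section σ = 6M/(bh²), so h² = 6M/(b σ_allow) = 6×2.4300×10^7/(74.7×100.0) = 19520 mm².
h = 139.7 mm.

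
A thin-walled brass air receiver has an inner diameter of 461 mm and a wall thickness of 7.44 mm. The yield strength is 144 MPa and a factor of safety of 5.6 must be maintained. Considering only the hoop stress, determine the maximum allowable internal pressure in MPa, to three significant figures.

σ_allow = 144/5.6 = 25.71 MPa.
σ_h = pD/(2t) → p_allow = 2σ_allow t/D = 2×25.71×7.44/461 = 0.8300 MPa.

p_allow = 0.830 MPa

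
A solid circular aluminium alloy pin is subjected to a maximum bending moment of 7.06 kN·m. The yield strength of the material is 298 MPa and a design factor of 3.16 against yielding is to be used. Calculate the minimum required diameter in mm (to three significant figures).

d = 91.4 mm

σ_allow = 298/3.16 = 94.30 MPa.
For a solid circular section σ = 32M/(πd³), so d³ = 32M/(π σ_allow) = 32×7060000/(π×94.30) = 762600 mm³.
d = 91.36 mm.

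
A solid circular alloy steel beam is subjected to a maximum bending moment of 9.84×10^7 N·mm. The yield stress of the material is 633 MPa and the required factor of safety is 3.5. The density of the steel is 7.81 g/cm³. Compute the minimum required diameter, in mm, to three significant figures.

σ_allow = 633/3.5 = 180.9 MPa.
For a solid circular section σ = 32M/(πd³), so d³ = 32M/(π σ_allow) = 32×9.8400×10^7/(π×180.9) = 5.542×10^6 mm³.
d = 177.0 mm.

d = 177 mm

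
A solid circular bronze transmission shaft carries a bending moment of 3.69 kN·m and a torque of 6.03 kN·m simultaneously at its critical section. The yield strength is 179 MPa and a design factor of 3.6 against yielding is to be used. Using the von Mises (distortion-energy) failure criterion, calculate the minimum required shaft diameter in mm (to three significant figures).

σ_allow = σ_y/n = 179/3.6 = 49.72 MPa.
For a solid shaft σ_b = 32M/(πd³) and τ = 16T/(πd³), so the von Mises stress is σ' = (16/πd³)·√(4M²+3T²).
√(4M²+3T²) = √(4×(3.690×10^6)² + 3×(6.030×10^6)²) = 1.279×10^7 N·mm.
d³ = 16×1.279×10^7/(π×49.72) = 1.310×10^6 mm³.
d = 109.4 mm.

d = 109 mm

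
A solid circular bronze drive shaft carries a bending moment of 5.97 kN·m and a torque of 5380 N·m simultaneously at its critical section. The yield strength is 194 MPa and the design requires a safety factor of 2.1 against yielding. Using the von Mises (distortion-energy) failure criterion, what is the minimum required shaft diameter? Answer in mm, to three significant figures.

σ_allow = σ_y/n = 194/2.1 = 92.38 MPa.
For a solid shaft σ_b = 32M/(πd³) and τ = 16T/(πd³), so the von Mises stress is σ' = (16/πd³)·√(4M²+3T²).
√(4M²+3T²) = √(4×(5.970×10^6)² + 3×(5.380×10^6)²) = 1.515×10^7 N·mm.
d³ = 16×1.515×10^7/(π×92.38) = 835000 mm³.
d = 94.17 mm.

d = 94.2 mm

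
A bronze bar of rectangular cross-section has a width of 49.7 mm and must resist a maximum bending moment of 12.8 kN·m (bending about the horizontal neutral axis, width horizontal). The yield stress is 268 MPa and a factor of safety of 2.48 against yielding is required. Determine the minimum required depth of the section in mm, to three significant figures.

σ_allow = 268/2.48 = 108.1 MPa.
For a rectangular section σ = 6M/(bh²), so h² = 6M/(b σ_allow) = 6×1.2800×10^7/(49.7×108.1) = 14300 mm².
h = 119.6 mm.

h = 120 mm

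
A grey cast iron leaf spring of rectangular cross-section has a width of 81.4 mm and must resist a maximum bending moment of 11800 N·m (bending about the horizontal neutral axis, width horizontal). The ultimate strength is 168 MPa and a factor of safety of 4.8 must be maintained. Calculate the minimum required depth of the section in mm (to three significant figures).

h = 158 mm

σ_allow = 168/4.8 = 35.00 MPa.
For a rectangular section σ = 6M/(bh²), so h² = 6M/(b σ_allow) = 6×1.1800×10^7/(81.4×35.00) = 24850 mm².
h = 157.6 mm.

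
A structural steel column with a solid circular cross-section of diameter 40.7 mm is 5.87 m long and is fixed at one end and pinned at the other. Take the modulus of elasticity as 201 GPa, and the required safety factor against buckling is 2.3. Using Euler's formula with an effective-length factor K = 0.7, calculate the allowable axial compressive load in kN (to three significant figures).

P_allow = 6.88 kN

I = πd⁴/64 = π×40.7⁴/64 = 134700 mm⁴.
Effective length L_e = KL = 0.7×5.87 m = 4109 mm.
Euler critical load P_cr = π²EI/L_e² = π²×201000×134700/4109² = 15830 N.
P_allow = P_cr/n = 15830/2.3 = 6881 N.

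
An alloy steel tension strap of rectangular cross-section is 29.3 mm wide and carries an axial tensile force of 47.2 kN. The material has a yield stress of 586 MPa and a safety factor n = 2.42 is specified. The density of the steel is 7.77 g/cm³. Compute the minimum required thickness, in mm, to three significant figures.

t = 6.65 mm

σ_allow = 586/2.42 = 242.1 MPa.
Required area A = F/σ_allow = 47200/242.1 = 194.9 mm².
t = A/w = 194.9/29.3 = 6.653 mm.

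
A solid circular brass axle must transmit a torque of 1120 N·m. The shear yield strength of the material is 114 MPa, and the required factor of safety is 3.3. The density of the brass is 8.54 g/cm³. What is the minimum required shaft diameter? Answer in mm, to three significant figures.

d = 54.9 mm

Allowable shear stress τ_allow = 114/3.3 = 34.55 MPa.
For a solid shaft τ = 16T/(πd³), so d³ = 16T/(π τ_allow) = 16×1120000/(π×34.55) = 165100 mm³.
d = (165100)^(1/3) = 54.86 mm.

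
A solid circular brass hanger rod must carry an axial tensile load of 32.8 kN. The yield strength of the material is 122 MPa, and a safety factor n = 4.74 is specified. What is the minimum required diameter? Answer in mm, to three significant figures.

d = 40.3 mm

Allowable stress σ_allow = 122/4.74 = 25.74 MPa.
Required area A = F/σ_allow = 32800/25.74 = 1274 mm².
A = πd²/4 → d = √(4A/π) = 40.28 mm.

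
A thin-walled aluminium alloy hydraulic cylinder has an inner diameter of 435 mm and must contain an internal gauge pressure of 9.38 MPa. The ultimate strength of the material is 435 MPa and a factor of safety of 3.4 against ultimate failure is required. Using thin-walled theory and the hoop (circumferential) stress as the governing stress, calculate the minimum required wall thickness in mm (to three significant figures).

σ_allow = 435/3.4 = 127.9 MPa.
Hoop stress σ_h = pD/(2t), so t = pD/(2σ_allow) = 9.38×435/(2×127.9) = 15.95 mm.

t = 15.9 mm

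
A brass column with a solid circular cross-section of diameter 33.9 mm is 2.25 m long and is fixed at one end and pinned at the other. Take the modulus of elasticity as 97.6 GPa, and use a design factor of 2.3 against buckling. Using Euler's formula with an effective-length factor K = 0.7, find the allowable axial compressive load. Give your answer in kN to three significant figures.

P_allow = 10.9 kN

I = πd⁴/64 = π×33.9⁴/64 = 64830 mm⁴.
Effective length L_e = KL = 0.7×2.25 m = 1575 mm.
Euler critical load P_cr = π²EI/L_e² = π²×97600×64830/1575² = 25170 N.
P_allow = P_cr/n = 25170/2.3 = 10950 N.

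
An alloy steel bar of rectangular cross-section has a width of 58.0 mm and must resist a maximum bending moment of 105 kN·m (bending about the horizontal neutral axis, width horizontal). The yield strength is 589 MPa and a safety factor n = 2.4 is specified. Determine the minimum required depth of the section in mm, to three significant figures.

σ_allow = 589/2.4 = 245.4 MPa.
For a rectangular section σ = 6M/(bh²), so h² = 6M/(b σ_allow) = 6×1.0500×10^8/(58.0×245.4) = 44260 mm².
h = 210.4 mm.

h = 210 mm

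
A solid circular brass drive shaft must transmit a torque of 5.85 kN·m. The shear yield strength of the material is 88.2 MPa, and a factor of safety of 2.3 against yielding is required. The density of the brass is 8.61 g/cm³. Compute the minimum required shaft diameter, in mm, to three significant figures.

Allowable shear stress τ_allow = 88.2/2.3 = 38.35 MPa.
For a solid shaft τ = 16T/(πd³), so d³ = 16T/(π τ_allow) = 16×5850000/(π×38.35) = 776900 mm³.
d = (776900)^(1/3) = 91.93 mm.

d = 91.9 mm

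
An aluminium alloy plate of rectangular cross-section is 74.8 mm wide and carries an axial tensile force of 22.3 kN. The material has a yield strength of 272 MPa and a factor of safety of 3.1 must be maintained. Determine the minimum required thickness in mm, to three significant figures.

t = 3.40 mm

σ_allow = 272/3.1 = 87.74 MPa.
Required area A = F/σ_allow = 22300/87.74 = 254.2 mm².
t = A/w = 254.2/74.8 = 3.398 mm.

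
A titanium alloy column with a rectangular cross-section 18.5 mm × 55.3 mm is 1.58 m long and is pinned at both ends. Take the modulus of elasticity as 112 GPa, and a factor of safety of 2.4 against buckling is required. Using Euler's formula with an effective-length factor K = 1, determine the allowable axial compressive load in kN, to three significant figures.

Buckling occurs about the weak axis: I_min = h·b³/12 = 55.3×18.5³/12 = 29180 mm⁴ (b = 18.5 mm is the smaller dimension).
Effective length L_e = KL = 1×1.58 m = 1580 mm.
Euler critical load P_cr = π²EI/L_e² = π²×112000×29180/1580² = 12920 N.
P_allow = P_cr/n = 12920/2.4 = 5383 N.

P_allow = 5.38 kN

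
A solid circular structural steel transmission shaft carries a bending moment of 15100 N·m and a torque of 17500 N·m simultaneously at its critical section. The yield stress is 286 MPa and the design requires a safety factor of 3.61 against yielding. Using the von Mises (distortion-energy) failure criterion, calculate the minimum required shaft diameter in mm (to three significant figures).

d = 140 mm

σ_allow = σ_y/n = 286/3.61 = 79.22 MPa.
For a solid shaft σ_b = 32M/(πd³) and τ = 16T/(πd³), so the von Mises stress is σ' = (16/πd³)·√(4M²+3T²).
√(4M²+3T²) = √(4×(1.510×10^7)² + 3×(1.750×10^7)²) = 4.279×10^7 N·mm.
d³ = 16×4.279×10^7/(π×79.22) = 2.751×10^6 mm³.
d = 140.1 mm.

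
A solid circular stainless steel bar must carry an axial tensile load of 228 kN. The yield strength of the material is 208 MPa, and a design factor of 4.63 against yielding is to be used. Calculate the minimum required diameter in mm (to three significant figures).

Allowable stress σ_allow = 208/4.63 = 44.92 MPa.
Required area A = F/σ_allow = 228000/44.92 = 5075 mm².
A = πd²/4 → d = √(4A/π) = 80.39 mm.

d = 80.4 mm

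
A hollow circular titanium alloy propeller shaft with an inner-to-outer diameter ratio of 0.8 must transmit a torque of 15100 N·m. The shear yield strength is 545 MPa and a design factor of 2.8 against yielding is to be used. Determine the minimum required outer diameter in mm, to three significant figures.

τ_allow = 545/2.8 = 194.6 MPa.
For a hollow shaft τ = 16T/[πd_o³(1−k⁴)] with k = 0.8, so 1−k⁴ = 0.5904.
d_o³ = 16T/[π τ_allow (1−k⁴)] = 16×1.5100×10^7/(π×194.6×0.5904) = 669200 mm³.
d_o = 87.47 mm.

d_o = 87.5 mm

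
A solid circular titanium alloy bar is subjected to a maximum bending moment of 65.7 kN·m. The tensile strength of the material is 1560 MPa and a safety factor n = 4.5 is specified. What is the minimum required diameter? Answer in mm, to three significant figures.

σ_allow = 1560/4.5 = 346.7 MPa.
For a solid circular section σ = 32M/(πd³), so d³ = 32M/(π σ_allow) = 32×6.5700×10^7/(π×346.7) = 1.930×10^6 mm³.
d = 124.5 mm.

d = 125 mm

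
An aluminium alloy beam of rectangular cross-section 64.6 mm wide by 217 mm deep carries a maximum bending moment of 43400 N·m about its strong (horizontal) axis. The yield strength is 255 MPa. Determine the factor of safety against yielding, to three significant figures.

Section modulus S = bh²/6 = 64.6×217²/6 = 507000 mm³.
σ = M/S = 4.3400×10^7/507000 = 85.60 MPa.
n = 255/85.60 = 2.979.

n = 2.98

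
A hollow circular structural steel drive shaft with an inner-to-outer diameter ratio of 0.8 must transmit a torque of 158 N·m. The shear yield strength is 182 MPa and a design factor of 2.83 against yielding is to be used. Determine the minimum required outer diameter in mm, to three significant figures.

d_o = 27.7 mm

τ_allow = 182/2.83 = 64.31 MPa.
For a hollow shaft τ = 16T/[πd_o³(1−k⁴)] with k = 0.8, so 1−k⁴ = 0.5904.
d_o³ = 16T/[π τ_allow (1−k⁴)] = 16×158000/(π×64.31×0.5904) = 21190 mm³.
d_o = 27.67 mm.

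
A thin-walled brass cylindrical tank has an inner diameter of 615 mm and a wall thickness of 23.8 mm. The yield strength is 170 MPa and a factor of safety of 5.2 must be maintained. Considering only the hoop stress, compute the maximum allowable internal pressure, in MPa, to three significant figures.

σ_allow = 170/5.2 = 32.69 MPa.
σ_h = pD/(2t) → p_allow = 2σ_allow t/D = 2×32.69×23.8/615 = 2.530 MPa.

p_allow = 2.53 MPa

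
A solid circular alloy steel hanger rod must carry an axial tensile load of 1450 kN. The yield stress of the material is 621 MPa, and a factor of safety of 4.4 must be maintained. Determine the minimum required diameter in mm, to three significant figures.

Allowable stress σ_allow = 621/4.4 = 141.1 MPa.
Required area A = F/σ_allow = 1450000/141.1 = 10270 mm².
A = πd²/4 → d = √(4A/π) = 114.4 mm.

d = 114 mm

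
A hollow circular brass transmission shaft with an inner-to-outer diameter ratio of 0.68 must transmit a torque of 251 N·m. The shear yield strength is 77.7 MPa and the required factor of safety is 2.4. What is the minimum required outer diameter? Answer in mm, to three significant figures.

d_o = 36.9 mm

τ_allow = 77.7/2.4 = 32.38 MPa.
For a hollow shaft τ = 16T/[πd_o³(1−k⁴)] with k = 0.68, so 1−k⁴ = 0.7862.
d_o³ = 16T/[π τ_allow (1−k⁴)] = 16×251000/(π×32.38×0.7862) = 50220 mm³.
d_o = 36.90 mm.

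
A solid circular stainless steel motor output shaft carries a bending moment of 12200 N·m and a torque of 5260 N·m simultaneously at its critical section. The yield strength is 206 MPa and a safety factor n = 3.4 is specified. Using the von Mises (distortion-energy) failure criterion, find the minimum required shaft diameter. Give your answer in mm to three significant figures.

d = 130 mm

σ_allow = σ_y/n = 206/3.4 = 60.59 MPa.
For a solid shaft σ_b = 32M/(πd³) and τ = 16T/(πd³), so the von Mises stress is σ' = (16/πd³)·√(4M²+3T²).
√(4M²+3T²) = √(4×(1.220×10^7)² + 3×(5.260×10^6)²) = 2.605×10^7 N·mm.
d³ = 16×2.605×10^7/(π×60.59) = 2.189×10^6 mm³.
d = 129.8 mm.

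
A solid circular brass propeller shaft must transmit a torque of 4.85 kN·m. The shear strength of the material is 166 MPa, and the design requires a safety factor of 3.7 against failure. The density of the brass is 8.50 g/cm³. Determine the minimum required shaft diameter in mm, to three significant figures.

d = 82.0 mm

Allowable shear stress τ_allow = 166/3.7 = 44.86 MPa.
For a solid shaft τ = 16T/(πd³), so d³ = 16T/(π τ_allow) = 16×4850000/(π×44.86) = 550600 mm³.
d = (550600)^(1/3) = 81.96 mm.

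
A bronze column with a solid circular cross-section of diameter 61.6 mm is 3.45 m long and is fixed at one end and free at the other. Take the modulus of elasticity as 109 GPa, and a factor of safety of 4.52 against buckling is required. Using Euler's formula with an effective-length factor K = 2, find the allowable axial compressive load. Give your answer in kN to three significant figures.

P_allow = 3.53 kN

I = πd⁴/64 = π×61.6⁴/64 = 706800 mm⁴.
Effective length L_e = KL = 2×3.45 m = 6900 mm.
Euler critical load P_cr = π²EI/L_e² = π²×109000×706800/6900² = 15970 N.
P_allow = P_cr/n = 15970/4.52 = 3533 N.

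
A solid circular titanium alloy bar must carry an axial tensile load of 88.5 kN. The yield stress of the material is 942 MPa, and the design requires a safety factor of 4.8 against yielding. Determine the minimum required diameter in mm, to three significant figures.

d = 24.0 mm

Allowable stress σ_allow = 942/4.8 = 196.2 MPa.
Required area A = F/σ_allow = 88500/196.2 = 451.0 mm².
A = πd²/4 → d = √(4A/π) = 23.96 mm.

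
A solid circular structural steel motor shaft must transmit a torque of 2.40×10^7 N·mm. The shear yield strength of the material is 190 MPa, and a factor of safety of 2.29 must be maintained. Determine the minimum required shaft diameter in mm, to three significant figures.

Allowable shear stress τ_allow = 190/2.29 = 82.97 MPa.
For a solid shaft τ = 16T/(πd³), so d³ = 16T/(π τ_allow) = 16×2.4000×10^7/(π×82.97) = 1.473×10^6 mm³.
d = (1.473×10^6)^(1/3) = 113.8 mm.

d = 114 mm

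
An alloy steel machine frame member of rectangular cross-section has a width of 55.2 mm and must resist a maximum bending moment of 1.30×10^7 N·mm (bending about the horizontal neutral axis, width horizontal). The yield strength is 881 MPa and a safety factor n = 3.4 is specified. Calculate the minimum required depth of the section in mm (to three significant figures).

σ_allow = 881/3.4 = 259.1 MPa.
For a rectangular section σ = 6M/(bh²), so h² = 6M/(b σ_allow) = 6×1.3000×10^7/(55.2×259.1) = 5453 mm².
h = 73.85 mm.

h = 73.8 mm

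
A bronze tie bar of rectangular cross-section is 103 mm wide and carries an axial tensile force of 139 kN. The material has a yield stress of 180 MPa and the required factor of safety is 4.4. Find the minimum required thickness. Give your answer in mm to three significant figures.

σ_allow = 180/4.4 = 40.91 MPa.
Required area A = F/σ_allow = 139000/40.91 = 3398 mm².
t = A/w = 3398/103 = 32.99 mm.

t = 33.0 mm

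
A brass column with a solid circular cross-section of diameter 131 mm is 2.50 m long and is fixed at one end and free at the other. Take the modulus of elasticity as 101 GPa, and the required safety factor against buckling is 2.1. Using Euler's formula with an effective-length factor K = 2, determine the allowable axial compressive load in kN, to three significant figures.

I = πd⁴/64 = π×131⁴/64 = 1.446×10^7 mm⁴.
Effective length L_e = KL = 2×2.50 m = 5000 mm.
Euler critical load P_cr = π²EI/L_e² = π²×101000×1.446×10^7/5000² = 576400 N.
P_allow = P_cr/n = 576400/2.1 = 274500 N.

P_allow = 274 kN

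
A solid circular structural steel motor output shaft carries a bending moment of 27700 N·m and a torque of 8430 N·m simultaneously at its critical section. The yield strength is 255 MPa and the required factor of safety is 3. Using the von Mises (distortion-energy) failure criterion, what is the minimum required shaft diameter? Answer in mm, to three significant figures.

σ_allow = σ_y/n = 255/3 = 85.00 MPa.
For a solid shaft σ_b = 32M/(πd³) and τ = 16T/(πd³), so the von Mises stress is σ' = (16/πd³)·√(4M²+3T²).
√(4M²+3T²) = √(4×(2.770×10^7)² + 3×(8.430×10^6)²) = 5.729×10^7 N·mm.
d³ = 16×5.729×10^7/(π×85.00) = 3.433×10^6 mm³.
d = 150.9 mm.

d = 151 mm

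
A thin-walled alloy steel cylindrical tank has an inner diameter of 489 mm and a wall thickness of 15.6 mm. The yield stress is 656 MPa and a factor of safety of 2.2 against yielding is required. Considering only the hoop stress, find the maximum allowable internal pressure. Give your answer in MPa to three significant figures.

p_allow = 19.0 MPa

σ_allow = 656/2.2 = 298.2 MPa.
σ_h = pD/(2t) → p_allow = 2σ_allow t/D = 2×298.2×15.6/489 = 19.03 MPa.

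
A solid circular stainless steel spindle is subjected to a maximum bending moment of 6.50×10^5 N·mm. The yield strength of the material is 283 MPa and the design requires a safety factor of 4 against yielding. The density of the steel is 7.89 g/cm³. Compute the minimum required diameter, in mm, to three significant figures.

d = 45.4 mm

σ_allow = 283/4 = 70.75 MPa.
For a solid circular section σ = 32M/(πd³), so d³ = 32M/(π σ_allow) = 32×650000/(π×70.75) = 93580 mm³.
d = 45.40 mm.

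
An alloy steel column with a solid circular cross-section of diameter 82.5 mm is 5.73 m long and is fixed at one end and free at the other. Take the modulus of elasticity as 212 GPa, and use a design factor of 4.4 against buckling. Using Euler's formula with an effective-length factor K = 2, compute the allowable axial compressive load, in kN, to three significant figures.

P_allow = 8.23 kN

I = πd⁴/64 = π×82.5⁴/64 = 2.274×10^6 mm⁴.
Effective length L_e = KL = 2×5.73 m = 11460 mm.
Euler critical load P_cr = π²EI/L_e² = π²×212000×2.274×10^6/11460² = 36230 N.
P_allow = P_cr/n = 36230/4.4 = 8234 N.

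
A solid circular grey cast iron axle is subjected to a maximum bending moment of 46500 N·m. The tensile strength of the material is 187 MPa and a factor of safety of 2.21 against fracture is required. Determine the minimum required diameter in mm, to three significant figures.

d = 178 mm

σ_allow = 187/2.21 = 84.62 MPa.
For a solid circular section σ = 32M/(πd³), so d³ = 32M/(π σ_allow) = 32×4.6500×10^7/(π×84.62) = 5.598×10^6 mm³.
d = 177.6 mm.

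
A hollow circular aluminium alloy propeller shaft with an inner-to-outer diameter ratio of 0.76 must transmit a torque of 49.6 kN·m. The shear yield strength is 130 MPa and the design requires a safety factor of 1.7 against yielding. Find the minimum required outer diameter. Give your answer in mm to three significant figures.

τ_allow = 130/1.7 = 76.47 MPa.
For a hollow shaft τ = 16T/[πd_o³(1−k⁴)] with k = 0.76, so 1−k⁴ = 0.6664.
d_o³ = 16T/[π τ_allow (1−k⁴)] = 16×4.9600×10^7/(π×76.47×0.6664) = 4.957×10^6 mm³.
d_o = 170.5 mm.

d_o = 171 mm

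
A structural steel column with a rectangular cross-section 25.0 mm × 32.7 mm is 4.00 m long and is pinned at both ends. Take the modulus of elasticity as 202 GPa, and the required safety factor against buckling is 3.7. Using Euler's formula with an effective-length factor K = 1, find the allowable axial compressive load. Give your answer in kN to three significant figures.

Buckling occurs about the weak axis: I_min = h·b³/12 = 32.7×25.0³/12 = 42580 mm⁴ (b = 25.0 mm is the smaller dimension).
Effective length L_e = KL = 1×4.00 m = 4000 mm.
Euler critical load P_cr = π²EI/L_e² = π²×202000×42580/4000² = 5305 N.
P_allow = P_cr/n = 5305/3.7 = 1434 N.

P_allow = 1.43 kN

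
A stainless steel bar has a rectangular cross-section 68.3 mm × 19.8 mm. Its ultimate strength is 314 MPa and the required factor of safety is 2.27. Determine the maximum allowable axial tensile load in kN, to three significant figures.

F_allow = 187 kN

σ_allow = 314/2.27 = 138.3 MPa.
A = 68.3×19.8 = 1352 mm².
F_allow = σ_allow × A = 138.3×1352 = 187100 N.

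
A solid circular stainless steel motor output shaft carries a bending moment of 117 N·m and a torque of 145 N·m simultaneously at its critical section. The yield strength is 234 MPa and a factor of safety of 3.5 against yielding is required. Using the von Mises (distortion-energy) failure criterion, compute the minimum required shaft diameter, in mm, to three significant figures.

d = 29.7 mm

σ_allow = σ_y/n = 234/3.5 = 66.86 MPa.
For a solid shaft σ_b = 32M/(πd³) and τ = 16T/(πd³), so the von Mises stress is σ' = (16/πd³)·√(4M²+3T²).
√(4M²+3T²) = √(4×(117000)² + 3×(145000)²) = 343300 N·mm.
d³ = 16×343300/(π×66.86) = 26150 mm³.
d = 29.68 mm.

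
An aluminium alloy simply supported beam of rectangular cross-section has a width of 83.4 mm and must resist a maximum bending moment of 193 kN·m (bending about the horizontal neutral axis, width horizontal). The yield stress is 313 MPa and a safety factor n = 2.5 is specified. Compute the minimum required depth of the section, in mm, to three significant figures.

σ_allow = 313/2.5 = 125.2 MPa.
For a rectangular section σ = 6M/(bh²), so h² = 6M/(b σ_allow) = 6×1.9300×10^8/(83.4×125.2) = 110900 mm².
h = 333.0 mm.

h = 333 mm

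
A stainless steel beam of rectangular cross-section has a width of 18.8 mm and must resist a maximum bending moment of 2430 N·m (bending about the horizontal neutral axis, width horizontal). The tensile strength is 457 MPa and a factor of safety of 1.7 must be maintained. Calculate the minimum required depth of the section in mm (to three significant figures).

σ_allow = 457/1.7 = 268.8 MPa.
For a rectangular section σ = 6M/(bh²), so h² = 6M/(b σ_allow) = 6×2430000/(18.8×268.8) = 2885 mm².
h = 53.71 mm.

h = 53.7 mm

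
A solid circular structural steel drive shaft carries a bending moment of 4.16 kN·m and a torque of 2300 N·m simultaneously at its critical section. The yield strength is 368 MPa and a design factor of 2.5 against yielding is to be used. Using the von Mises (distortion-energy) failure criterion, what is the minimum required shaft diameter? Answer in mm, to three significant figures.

σ_allow = σ_y/n = 368/2.5 = 147.2 MPa.
For a solid shaft σ_b = 32M/(πd³) and τ = 16T/(πd³), so the von Mises stress is σ' = (16/πd³)·√(4M²+3T²).
√(4M²+3T²) = √(4×(4.160×10^6)² + 3×(2.300×10^6)²) = 9.225×10^6 N·mm.
d³ = 16×9.225×10^6/(π×147.2) = 319200 mm³.
d = 68.34 mm.

d = 68.3 mm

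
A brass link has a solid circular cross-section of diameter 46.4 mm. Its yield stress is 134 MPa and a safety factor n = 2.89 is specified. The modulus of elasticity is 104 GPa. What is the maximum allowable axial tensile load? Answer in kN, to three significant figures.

σ_allow = 134/2.89 = 46.37 MPa.
A = πd²/4 = π×46.4²/4 = 1691 mm².
F_allow = σ_allow × A = 46.37×1691 = 78400 N.

F_allow = 78.4 kN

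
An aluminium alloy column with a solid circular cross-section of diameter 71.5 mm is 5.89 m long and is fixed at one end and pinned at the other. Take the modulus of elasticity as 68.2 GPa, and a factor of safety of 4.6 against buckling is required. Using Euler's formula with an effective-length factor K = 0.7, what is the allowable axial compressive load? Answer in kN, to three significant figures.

I = πd⁴/64 = π×71.5⁴/64 = 1.283×10^6 mm⁴.
Effective length L_e = KL = 0.7×5.89 m = 4123 mm.
Euler critical load P_cr = π²EI/L_e² = π²×68200×1.283×10^6/4123² = 50800 N.
P_allow = P_cr/n = 50800/4.6 = 11040 N.

P_allow = 11.0 kN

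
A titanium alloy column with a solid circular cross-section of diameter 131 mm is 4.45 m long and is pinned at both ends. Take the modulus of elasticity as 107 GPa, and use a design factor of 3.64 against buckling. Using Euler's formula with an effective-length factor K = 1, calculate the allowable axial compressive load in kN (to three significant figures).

P_allow = 212 kN

I = πd⁴/64 = π×131⁴/64 = 1.446×10^7 mm⁴.
Effective length L_e = KL = 1×4.45 m = 4450 mm.
Euler critical load P_cr = π²EI/L_e² = π²×107000×1.446×10^7/4450² = 770900 N.
P_allow = P_cr/n = 770900/3.64 = 211800 N.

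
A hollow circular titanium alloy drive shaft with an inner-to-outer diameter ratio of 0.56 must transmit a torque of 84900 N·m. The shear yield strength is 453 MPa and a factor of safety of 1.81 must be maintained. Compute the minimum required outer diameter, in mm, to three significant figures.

d_o = 124 mm

τ_allow = 453/1.81 = 250.3 MPa.
For a hollow shaft τ = 16T/[πd_o³(1−k⁴)] with k = 0.56, so 1−k⁴ = 0.9017.
d_o³ = 16T/[π τ_allow (1−k⁴)] = 16×8.4900×10^7/(π×250.3×0.9017) = 1.916×10^6 mm³.
d_o = 124.2 mm.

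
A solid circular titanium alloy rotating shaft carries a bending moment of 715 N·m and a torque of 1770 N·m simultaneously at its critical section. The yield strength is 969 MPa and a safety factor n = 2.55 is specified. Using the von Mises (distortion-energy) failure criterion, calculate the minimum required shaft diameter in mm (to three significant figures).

σ_allow = σ_y/n = 969/2.55 = 380.0 MPa.
For a solid shaft σ_b = 32M/(πd³) and τ = 16T/(πd³), so the von Mises stress is σ' = (16/πd³)·√(4M²+3T²).
√(4M²+3T²) = √(4×(715000)² + 3×(1.770×10^6)²) = 3.383×10^6 N·mm.
d³ = 16×3.383×10^6/(π×380.0) = 45340 mm³.
d = 35.66 mm.

d = 35.7 mm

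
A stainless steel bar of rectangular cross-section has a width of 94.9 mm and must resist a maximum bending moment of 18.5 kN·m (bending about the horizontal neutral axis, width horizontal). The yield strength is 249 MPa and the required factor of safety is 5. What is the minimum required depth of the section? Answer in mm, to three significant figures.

h = 153 mm

σ_allow = 249/5 = 49.80 MPa.
For a rectangular section σ = 6M/(bh²), so h² = 6M/(b σ_allow) = 6×1.8500×10^7/(94.9×49.80) = 23490 mm².
h = 153.3 mm.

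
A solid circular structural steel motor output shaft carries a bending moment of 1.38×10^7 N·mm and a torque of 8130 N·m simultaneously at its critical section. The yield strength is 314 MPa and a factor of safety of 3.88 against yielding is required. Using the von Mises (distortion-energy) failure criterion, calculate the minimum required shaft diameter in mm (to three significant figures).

σ_allow = σ_y/n = 314/3.88 = 80.93 MPa.
For a solid shaft σ_b = 32M/(πd³) and τ = 16T/(πd³), so the von Mises stress is σ' = (16/πd³)·√(4M²+3T²).
√(4M²+3T²) = √(4×(1.380×10^7)² + 3×(8.130×10^6)²) = 3.098×10^7 N·mm.
d³ = 16×3.098×10^7/(π×80.93) = 1.950×10^6 mm³.
d = 124.9 mm.

d = 125 mm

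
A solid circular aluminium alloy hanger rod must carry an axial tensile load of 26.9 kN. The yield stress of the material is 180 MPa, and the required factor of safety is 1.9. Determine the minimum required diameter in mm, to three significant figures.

d = 19.0 mm

Allowable stress σ_allow = 180/1.9 = 94.74 MPa.
Required area A = F/σ_allow = 26900/94.74 = 283.9 mm².
A = πd²/4 → d = √(4A/π) = 19.01 mm.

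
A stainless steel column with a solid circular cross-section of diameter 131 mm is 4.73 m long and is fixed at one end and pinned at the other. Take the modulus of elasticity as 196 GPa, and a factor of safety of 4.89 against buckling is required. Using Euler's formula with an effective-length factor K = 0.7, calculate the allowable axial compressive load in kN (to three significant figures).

I = πd⁴/64 = π×131⁴/64 = 1.446×10^7 mm⁴.
Effective length L_e = KL = 0.7×4.73 m = 3311 mm.
Euler critical load P_cr = π²EI/L_e² = π²×196000×1.446×10^7/3311² = 2.551×10^6 N.
P_allow = P_cr/n = 2.551×10^6/4.89 = 521700 N.

P_allow = 522 kN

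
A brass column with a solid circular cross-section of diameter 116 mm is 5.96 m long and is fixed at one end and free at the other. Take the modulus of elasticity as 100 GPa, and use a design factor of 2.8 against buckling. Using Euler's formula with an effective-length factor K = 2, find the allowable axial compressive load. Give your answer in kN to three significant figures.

I = πd⁴/64 = π×116⁴/64 = 8.888×10^6 mm⁴.
Effective length L_e = KL = 2×5.96 m = 11920 mm.
Euler critical load P_cr = π²EI/L_e² = π²×100000×8.888×10^6/11920² = 61740 N.
P_allow = P_cr/n = 61740/2.8 = 22050 N.

P_allow = 22.0 kN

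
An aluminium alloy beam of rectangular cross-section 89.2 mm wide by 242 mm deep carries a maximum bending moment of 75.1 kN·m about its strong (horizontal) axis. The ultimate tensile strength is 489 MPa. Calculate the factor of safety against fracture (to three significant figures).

Section modulus S = bh²/6 = 89.2×242²/6 = 870700 mm³.
σ = M/S = 7.5100×10^7/870700 = 86.26 MPa.
n = 489/86.26 = 5.669.

n = 5.67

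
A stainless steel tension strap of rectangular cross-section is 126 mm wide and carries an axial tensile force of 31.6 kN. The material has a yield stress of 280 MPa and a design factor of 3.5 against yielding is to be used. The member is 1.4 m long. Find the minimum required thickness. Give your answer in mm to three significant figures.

σ_allow = 280/3.5 = 80.00 MPa.
Required area A = F/σ_allow = 31600/80.00 = 395.0 mm².
t = A/w = 395.0/126 = 3.135 mm.

t = 3.13 mm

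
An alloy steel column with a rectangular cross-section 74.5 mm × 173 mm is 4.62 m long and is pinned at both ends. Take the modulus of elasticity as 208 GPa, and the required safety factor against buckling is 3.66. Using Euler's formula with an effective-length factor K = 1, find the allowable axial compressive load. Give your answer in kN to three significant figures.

Buckling occurs about the weak axis: I_min = h·b³/12 = 173×74.5³/12 = 5.961×10^6 mm⁴ (b = 74.5 mm is the smaller dimension).
Effective length L_e = KL = 1×4.62 m = 4620 mm.
Euler critical load P_cr = π²EI/L_e² = π²×208000×5.961×10^6/4620² = 573300 N.
P_allow = P_cr/n = 573300/3.66 = 156700 N.

P_allow = 157 kN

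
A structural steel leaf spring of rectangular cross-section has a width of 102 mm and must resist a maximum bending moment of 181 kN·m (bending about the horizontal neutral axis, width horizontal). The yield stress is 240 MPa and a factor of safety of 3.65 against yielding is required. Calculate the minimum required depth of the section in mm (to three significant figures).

σ_allow = 240/3.65 = 65.75 MPa.
For a rectangular section σ = 6M/(bh²), so h² = 6M/(b σ_allow) = 6×1.8100×10^8/(102×65.75) = 161900 mm².
h = 402.4 mm.

h = 402 mm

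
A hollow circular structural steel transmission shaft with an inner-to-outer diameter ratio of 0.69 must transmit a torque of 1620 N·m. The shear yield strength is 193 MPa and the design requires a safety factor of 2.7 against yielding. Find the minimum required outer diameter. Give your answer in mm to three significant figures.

d_o = 53.0 mm

τ_allow = 193/2.7 = 71.48 MPa.
For a hollow shaft τ = 16T/[πd_o³(1−k⁴)] with k = 0.69, so 1−k⁴ = 0.7733.
d_o³ = 16T/[π τ_allow (1−k⁴)] = 16×1620000/(π×71.48×0.7733) = 149300 mm³.
d_o = 53.04 mm.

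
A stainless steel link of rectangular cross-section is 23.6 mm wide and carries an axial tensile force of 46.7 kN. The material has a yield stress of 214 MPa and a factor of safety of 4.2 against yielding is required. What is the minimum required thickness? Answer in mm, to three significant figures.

σ_allow = 214/4.2 = 50.95 MPa.
Required area A = F/σ_allow = 46700/50.95 = 916.5 mm².
t = A/w = 916.5/23.6 = 38.84 mm.

t = 38.8 mm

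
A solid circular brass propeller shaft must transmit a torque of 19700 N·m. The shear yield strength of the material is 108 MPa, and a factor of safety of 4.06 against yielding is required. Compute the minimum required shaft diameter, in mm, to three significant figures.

d = 156 mm

Allowable shear stress τ_allow = 108/4.06 = 26.60 MPa.
For a solid shaft τ = 16T/(πd³), so d³ = 16T/(π τ_allow) = 16×1.9700×10^7/(π×26.60) = 3.772×10^6 mm³.
d = (3.772×10^6)^(1/3) = 155.7 mm.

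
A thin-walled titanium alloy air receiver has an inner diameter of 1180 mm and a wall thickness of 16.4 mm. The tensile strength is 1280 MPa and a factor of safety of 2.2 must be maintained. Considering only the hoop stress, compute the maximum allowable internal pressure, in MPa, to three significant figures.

σ_allow = 1280/2.2 = 581.8 MPa.
σ_h = pD/(2t) → p_allow = 2σ_allow t/D = 2×581.8×16.4/1180 = 16.17 MPa.

p_allow = 16.2 MPa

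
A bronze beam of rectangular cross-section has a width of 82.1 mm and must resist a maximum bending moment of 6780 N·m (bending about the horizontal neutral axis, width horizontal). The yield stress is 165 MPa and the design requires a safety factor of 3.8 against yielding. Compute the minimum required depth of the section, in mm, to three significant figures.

σ_allow = 165/3.8 = 43.42 MPa.
For a rectangular section σ = 6M/(bh²), so h² = 6M/(b σ_allow) = 6×6780000/(82.1×43.42) = 11410 mm².
h = 106.8 mm.

h = 107 mm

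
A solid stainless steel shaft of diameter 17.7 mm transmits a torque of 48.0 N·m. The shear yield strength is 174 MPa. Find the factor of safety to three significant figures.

n = 3.95

τ = 16T/(πd³) = 16×48000/(π×17.7³) = 44.09 MPa.
n = τ_limit/τ = 174/44.09 = 3.947.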